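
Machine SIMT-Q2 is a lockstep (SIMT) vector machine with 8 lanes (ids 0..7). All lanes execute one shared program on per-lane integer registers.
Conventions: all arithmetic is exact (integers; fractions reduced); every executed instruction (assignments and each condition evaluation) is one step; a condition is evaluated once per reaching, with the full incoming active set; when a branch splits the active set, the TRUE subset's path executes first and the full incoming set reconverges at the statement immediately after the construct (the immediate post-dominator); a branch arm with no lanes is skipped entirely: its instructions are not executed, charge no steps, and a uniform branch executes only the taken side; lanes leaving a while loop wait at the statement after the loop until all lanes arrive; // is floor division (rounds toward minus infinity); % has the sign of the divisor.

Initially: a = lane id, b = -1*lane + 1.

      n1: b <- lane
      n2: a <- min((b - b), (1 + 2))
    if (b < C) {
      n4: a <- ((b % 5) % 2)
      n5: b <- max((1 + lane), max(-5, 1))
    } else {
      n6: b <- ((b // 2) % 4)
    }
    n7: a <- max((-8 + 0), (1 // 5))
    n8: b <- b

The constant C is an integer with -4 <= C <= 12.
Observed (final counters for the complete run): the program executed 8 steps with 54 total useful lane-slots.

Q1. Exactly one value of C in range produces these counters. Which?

Answer: C = 6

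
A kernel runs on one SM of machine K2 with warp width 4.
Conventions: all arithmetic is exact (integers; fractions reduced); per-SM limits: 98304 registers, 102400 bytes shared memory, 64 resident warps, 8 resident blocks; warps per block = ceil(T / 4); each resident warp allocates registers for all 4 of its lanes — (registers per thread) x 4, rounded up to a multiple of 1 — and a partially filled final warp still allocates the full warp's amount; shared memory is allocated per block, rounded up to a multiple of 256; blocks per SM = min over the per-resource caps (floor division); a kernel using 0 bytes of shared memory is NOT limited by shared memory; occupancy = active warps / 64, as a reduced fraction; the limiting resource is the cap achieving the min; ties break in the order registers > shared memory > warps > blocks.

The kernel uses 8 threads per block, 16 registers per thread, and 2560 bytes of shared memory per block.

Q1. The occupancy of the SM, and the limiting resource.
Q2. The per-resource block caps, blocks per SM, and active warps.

Answer: occupancy 1/4, limited by blocks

registers: 768 blocks
shared memory: 40 blocks
warps: 32 blocks
blocks: 8 blocks

Answer: 8 blocks, 16 active warps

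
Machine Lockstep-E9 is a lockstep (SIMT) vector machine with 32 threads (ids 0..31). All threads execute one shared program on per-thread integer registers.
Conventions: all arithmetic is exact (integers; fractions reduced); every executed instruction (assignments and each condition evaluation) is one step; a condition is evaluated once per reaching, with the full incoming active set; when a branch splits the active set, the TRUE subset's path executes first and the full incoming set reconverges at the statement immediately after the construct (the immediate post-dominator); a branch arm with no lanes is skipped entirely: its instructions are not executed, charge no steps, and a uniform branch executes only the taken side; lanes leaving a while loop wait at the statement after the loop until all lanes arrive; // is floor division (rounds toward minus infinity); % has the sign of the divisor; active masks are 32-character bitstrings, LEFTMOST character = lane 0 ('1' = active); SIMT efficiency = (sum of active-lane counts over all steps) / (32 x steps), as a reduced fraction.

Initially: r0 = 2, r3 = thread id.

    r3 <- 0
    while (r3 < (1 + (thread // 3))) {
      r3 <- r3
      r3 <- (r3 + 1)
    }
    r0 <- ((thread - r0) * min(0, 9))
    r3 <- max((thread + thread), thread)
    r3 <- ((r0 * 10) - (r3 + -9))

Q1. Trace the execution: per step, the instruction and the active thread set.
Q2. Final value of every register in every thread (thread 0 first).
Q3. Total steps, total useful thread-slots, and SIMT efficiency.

step 0: r3 <- 0                      11111111111111111111111111111111
step 1: eval (r3 < (1 + (thread // 3))) 11111111111111111111111111111111
step 2: r3 <- r3                     11111111111111111111111111111111
step 3: r3 <- (r3 + 1)               11111111111111111111111111111111
step 4: eval (r3 < (1 + (thread // 3))) 11111111111111111111111111111111
step 5: r3 <- r3                     00011111111111111111111111111111
step 6: r3 <- (r3 + 1)               00011111111111111111111111111111
step 7: eval (r3 < (1 + (thread // 3))) 00011111111111111111111111111111
step 8: r3 <- r3                     00000011111111111111111111111111
step 9: r3 <- (r3 + 1)               00000011111111111111111111111111
step 10: eval (r3 < (1 + (thread // 3))) 00000011111111111111111111111111
step 11: r3 <- r3                     00000000011111111111111111111111
step 12: r3 <- (r3 + 1)               00000000011111111111111111111111
step 13: eval (r3 < (1 + (thread // 3))) 00000000011111111111111111111111
step 14: r3 <- r3                     00000000000011111111111111111111
step 15: r3 <- (r3 + 1)               00000000000011111111111111111111
step 16: eval (r3 < (1 + (thread // 3))) 00000000000011111111111111111111
step 17: r3 <- r3                     00000000000000011111111111111111
step 18: r3 <- (r3 + 1)               00000000000000011111111111111111
step 19: eval (r3 < (1 + (thread // 3))) 00000000000000011111111111111111
step 20: r3 <- r3                     00000000000000000011111111111111
step 21: r3 <- (r3 + 1)               00000000000000000011111111111111
step 22: eval (r3 < (1 + (thread // 3))) 00000000000000000011111111111111
step 23: r3 <- r3                     00000000000000000000011111111111
step 24: r3 <- (r3 + 1)               00000000000000000000011111111111
step 25: eval (r3 < (1 + (thread // 3))) 00000000000000000000011111111111
step 26: r3 <- r3                     00000000000000000000000011111111
step 27: r3 <- (r3 + 1)               00000000000000000000000011111111
step 28: eval (r3 < (1 + (thread // 3))) 00000000000000000000000011111111
step 29: r3 <- r3                     00000000000000000000000000011111
step 30: r3 <- (r3 + 1)               00000000000000000000000000011111
step 31: eval (r3 < (1 + (thread // 3))) 00000000000000000000000000011111
step 32: r3 <- r3                     00000000000000000000000000000011
step 33: r3 <- (r3 + 1)               00000000000000000000000000000011
step 34: eval (r3 < (1 + (thread // 3))) 00000000000000000000000000000011
step 35: r0 <- ((thread - r0) * min(0, 9)) 11111111111111111111111111111111
step 36: r3 <- max((thread + thread), thread) 11111111111111111111111111111111
step 37: r3 <- ((r0 * 10) - (r3 + -9)) 11111111111111111111111111111111

Answer: 38 steps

r0: 0,0,0,0,0,0,0,0,0,0,0,0,0,0,0,0,0,0,0,0,0,0,0,0,0,0,0,0,0,0,0,0
r3: 9,7,5,3,1,-1,-3,-5,-7,-9,-11,-13,-15,-17,-19,-21,-23,-25,-27,-29,-31,-33,-35,-37,-39,-41,-43,-45,-47,-49,-51,-53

steps = 38; useful = 721; efficiency = 721/1216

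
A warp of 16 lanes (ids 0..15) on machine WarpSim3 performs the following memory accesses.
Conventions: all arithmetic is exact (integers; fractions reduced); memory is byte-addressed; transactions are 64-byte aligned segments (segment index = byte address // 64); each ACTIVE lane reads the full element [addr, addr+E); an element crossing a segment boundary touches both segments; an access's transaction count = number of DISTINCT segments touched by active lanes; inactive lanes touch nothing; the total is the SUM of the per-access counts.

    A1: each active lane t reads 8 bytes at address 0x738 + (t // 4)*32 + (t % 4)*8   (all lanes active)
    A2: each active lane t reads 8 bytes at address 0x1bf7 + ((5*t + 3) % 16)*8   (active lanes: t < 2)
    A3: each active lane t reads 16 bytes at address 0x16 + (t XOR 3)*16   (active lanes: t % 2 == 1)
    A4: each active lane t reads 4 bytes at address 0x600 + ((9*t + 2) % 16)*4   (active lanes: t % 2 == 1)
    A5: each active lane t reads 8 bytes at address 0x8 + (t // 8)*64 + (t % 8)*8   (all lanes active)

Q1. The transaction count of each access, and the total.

A1: 3 transactions
A2: 1 transaction
A3: 5 transactions
A4: 1 transaction
A5: 3 transactions

Answer: 3,1,5,1,3; total 13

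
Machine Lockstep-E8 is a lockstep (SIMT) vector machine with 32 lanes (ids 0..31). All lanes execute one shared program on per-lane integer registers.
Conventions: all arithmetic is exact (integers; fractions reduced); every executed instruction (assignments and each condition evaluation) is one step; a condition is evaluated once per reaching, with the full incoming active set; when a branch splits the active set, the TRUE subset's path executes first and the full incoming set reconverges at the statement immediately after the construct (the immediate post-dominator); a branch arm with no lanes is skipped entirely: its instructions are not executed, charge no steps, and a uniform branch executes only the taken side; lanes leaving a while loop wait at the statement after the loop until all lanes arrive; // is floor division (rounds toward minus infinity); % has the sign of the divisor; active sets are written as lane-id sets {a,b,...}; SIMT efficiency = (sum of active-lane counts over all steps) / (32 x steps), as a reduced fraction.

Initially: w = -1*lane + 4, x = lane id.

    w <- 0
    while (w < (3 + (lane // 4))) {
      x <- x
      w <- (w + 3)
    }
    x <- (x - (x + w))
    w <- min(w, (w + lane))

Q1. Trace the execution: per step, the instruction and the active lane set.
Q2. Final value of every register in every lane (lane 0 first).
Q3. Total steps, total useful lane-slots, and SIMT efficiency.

step 0: w <- 0                       {0,1,2,3,4,5,6,7,8,9,10,11,12,13,14,15,16,17,18,19,20,21,22,23,24,25,26,27,28,29,30,31}
step 1: eval (w < (3 + (lane // 4))) {0,1,2,3,4,5,6,7,8,9,10,11,12,13,14,15,16,17,18,19,20,21,22,23,24,25,26,27,28,29,30,31}
step 2: x <- x                       {0,1,2,3,4,5,6,7,8,9,10,11,12,13,14,15,16,17,18,19,20,21,22,23,24,25,26,27,28,29,30,31}
step 3: w <- (w + 3)                 {0,1,2,3,4,5,6,7,8,9,10,11,12,13,14,15,16,17,18,19,20,21,22,23,24,25,26,27,28,29,30,31}
step 4: eval (w < (3 + (lane // 4))) {0,1,2,3,4,5,6,7,8,9,10,11,12,13,14,15,16,17,18,19,20,21,22,23,24,25,26,27,28,29,30,31}
step 5: x <- x                       {4,5,6,7,8,9,10,11,12,13,14,15,16,17,18,19,20,21,22,23,24,25,26,27,28,29,30,31}
step 6: w <- (w + 3)                 {4,5,6,7,8,9,10,11,12,13,14,15,16,17,18,19,20,21,22,23,24,25,26,27,28,29,30,31}
step 7: eval (w < (3 + (lane // 4))) {4,5,6,7,8,9,10,11,12,13,14,15,16,17,18,19,20,21,22,23,24,25,26,27,28,29,30,31}
step 8: x <- x                       {16,17,18,19,20,21,22,23,24,25,26,27,28,29,30,31}
step 9: w <- (w + 3)                 {16,17,18,19,20,21,22,23,24,25,26,27,28,29,30,31}
step 10: eval (w < (3 + (lane // 4))) {16,17,18,19,20,21,22,23,24,25,26,27,28,29,30,31}
step 11: x <- x                       {28,29,30,31}
step 12: w <- (w + 3)                 {28,29,30,31}
step 13: eval (w < (3 + (lane // 4))) {28,29,30,31}
step 14: x <- (x - (x + w))           {0,1,2,3,4,5,6,7,8,9,10,11,12,13,14,15,16,17,18,19,20,21,22,23,24,25,26,27,28,29,30,31}
step 15: w <- min(w, (w + lane))      {0,1,2,3,4,5,6,7,8,9,10,11,12,13,14,15,16,17,18,19,20,21,22,23,24,25,26,27,28,29,30,31}

Answer: 16 steps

w: 3,3,3,3,6,6,6,6,6,6,6,6,6,6,6,6,9,9,9,9,9,9,9,9,9,9,9,9,12,12,12,12
x: -3,-3,-3,-3,-6,-6,-6,-6,-6,-6,-6,-6,-6,-6,-6,-6,-9,-9,-9,-9,-9,-9,-9,-9,-9,-9,-9,-9,-12,-12,-12,-12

steps = 16; useful = 368; efficiency = 368/512 = 23/32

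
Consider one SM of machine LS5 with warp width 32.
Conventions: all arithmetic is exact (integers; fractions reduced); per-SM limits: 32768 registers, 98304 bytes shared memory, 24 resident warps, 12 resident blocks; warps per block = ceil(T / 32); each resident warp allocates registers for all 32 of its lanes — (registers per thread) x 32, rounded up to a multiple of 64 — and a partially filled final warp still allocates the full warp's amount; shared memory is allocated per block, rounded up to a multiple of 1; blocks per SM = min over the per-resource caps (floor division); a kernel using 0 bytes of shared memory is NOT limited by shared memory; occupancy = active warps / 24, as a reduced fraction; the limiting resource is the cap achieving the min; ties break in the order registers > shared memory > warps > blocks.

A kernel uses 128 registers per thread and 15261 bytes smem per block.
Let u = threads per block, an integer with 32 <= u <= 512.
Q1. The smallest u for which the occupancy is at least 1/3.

Answer: u = 33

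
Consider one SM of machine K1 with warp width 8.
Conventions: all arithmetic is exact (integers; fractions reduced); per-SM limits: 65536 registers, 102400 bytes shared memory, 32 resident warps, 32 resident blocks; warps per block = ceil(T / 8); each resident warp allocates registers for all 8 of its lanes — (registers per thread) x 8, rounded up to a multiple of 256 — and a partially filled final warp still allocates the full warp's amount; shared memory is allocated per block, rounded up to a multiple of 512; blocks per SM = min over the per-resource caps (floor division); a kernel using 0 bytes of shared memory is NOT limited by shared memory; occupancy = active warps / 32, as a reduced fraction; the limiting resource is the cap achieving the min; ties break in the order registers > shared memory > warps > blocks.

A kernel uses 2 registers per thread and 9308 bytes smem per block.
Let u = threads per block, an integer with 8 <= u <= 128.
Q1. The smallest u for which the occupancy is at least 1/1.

Answer: u = 25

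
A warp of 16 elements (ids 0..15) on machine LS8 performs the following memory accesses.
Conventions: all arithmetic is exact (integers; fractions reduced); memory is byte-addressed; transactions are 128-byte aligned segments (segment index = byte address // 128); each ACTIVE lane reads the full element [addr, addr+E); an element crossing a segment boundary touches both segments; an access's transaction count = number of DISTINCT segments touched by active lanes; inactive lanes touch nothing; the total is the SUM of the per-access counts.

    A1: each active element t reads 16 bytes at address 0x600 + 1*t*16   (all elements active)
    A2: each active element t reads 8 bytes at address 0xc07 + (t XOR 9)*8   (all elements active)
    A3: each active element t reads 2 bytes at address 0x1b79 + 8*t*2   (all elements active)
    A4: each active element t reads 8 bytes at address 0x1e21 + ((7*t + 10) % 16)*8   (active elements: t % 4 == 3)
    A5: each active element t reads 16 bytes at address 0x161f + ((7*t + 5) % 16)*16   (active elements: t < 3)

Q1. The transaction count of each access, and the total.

A1: 2 transactions
A2: 2 transactions
A3: 3 transactions
A4: 2 transactions
A5: 2 transactions

Answer: 2,2,3,2,2; total 11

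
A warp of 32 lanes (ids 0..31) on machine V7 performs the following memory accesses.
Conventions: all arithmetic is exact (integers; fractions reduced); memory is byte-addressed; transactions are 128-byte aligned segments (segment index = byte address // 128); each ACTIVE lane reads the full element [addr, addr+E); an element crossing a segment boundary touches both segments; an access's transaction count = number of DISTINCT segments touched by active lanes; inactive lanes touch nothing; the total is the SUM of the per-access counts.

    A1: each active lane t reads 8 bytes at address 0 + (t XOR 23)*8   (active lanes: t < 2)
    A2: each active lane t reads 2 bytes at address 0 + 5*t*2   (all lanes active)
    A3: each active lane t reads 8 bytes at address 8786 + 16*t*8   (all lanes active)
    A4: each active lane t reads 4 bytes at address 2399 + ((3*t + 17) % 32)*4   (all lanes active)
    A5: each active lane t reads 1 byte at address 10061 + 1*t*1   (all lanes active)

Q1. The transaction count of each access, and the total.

A1: 1 transaction
A2: 3 transactions
A3: 32 transactions
A4: 2 transactions
A5: 1 transaction

Answer: 1,3,32,2,1; total 39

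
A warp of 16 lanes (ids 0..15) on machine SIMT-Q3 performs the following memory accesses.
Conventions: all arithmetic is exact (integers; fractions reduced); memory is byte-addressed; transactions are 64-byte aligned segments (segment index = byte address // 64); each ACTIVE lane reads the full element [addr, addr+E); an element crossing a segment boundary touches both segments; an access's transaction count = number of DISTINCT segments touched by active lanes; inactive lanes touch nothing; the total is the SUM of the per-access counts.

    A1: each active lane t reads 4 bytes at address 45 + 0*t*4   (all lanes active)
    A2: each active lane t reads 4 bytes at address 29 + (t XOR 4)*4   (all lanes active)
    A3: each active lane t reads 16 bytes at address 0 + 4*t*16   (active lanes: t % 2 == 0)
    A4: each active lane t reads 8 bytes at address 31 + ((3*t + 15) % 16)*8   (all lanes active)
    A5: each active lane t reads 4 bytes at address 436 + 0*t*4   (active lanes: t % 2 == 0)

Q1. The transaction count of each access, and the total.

A1: 1 transaction
A2: 2 transactions
A3: 8 transactions
A4: 3 transactions
A5: 1 transaction

Answer: 1,2,8,3,1; total 15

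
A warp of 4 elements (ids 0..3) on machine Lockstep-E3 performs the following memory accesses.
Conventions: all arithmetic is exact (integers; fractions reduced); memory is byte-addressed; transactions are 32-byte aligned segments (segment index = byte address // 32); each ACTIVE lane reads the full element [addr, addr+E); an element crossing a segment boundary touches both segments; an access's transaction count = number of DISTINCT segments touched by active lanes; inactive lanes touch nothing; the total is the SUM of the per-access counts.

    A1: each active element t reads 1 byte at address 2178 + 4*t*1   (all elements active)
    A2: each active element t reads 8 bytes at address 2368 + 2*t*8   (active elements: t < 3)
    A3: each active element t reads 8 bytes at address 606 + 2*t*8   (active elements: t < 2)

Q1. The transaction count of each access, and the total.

A1: 1 transaction
A2: 2 transactions
A3: 2 transactions

Answer: 1,2,2; total 5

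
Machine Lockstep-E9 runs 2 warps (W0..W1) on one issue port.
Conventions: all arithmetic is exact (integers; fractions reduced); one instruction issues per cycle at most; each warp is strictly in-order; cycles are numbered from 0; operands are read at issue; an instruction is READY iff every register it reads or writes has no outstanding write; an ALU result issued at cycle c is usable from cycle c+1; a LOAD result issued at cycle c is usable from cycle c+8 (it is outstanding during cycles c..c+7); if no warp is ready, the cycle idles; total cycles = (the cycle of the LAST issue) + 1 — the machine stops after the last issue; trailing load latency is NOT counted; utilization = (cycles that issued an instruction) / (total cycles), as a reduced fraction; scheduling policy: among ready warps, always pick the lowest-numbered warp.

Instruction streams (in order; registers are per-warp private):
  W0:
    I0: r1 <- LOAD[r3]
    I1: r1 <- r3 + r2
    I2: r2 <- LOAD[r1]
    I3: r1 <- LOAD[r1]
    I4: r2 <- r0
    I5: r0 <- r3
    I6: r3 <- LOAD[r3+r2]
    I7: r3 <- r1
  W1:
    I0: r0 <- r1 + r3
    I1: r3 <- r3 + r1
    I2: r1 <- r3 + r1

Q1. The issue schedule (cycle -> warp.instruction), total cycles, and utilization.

cycle 0: W0.I0
cycle 1: W1.I0
cycle 2: W1.I1
cycle 3: W1.I2
cycle 4: idle
cycle 5: idle
cycle 6: idle
cycle 7: idle
cycle 8: W0.I1
cycle 9: W0.I2
cycle 10: W0.I3
cycle 11: idle
cycle 12: idle
cycle 13: idle
cycle 14: idle
cycle 15: idle
cycle 16: idle
cycle 17: W0.I4
cycle 18: W0.I5
cycle 19: W0.I6
cycle 20: idle
cycle 21: idle
cycle 22: idle
cycle 23: idle
cycle 24: idle
cycle 25: idle
cycle 26: idle
cycle 27: W0.I7

Answer: 28 cycles, utilization 11/28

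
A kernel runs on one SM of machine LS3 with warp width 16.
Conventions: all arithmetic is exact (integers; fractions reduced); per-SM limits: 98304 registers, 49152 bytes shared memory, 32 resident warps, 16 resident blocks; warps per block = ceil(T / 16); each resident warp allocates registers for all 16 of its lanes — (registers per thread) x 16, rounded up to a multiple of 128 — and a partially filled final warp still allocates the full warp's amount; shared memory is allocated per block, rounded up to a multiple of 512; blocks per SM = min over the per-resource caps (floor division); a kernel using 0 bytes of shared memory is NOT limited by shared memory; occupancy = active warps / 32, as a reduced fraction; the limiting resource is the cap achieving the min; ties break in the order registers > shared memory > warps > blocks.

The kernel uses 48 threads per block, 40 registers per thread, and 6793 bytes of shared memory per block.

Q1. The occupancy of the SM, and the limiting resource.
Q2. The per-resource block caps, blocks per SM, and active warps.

Answer: occupancy 9/16, limited by shared memory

registers: 51 blocks
shared memory: 6 blocks
warps: 10 blocks
blocks: 16 blocks

Answer: 6 blocks, 18 active warps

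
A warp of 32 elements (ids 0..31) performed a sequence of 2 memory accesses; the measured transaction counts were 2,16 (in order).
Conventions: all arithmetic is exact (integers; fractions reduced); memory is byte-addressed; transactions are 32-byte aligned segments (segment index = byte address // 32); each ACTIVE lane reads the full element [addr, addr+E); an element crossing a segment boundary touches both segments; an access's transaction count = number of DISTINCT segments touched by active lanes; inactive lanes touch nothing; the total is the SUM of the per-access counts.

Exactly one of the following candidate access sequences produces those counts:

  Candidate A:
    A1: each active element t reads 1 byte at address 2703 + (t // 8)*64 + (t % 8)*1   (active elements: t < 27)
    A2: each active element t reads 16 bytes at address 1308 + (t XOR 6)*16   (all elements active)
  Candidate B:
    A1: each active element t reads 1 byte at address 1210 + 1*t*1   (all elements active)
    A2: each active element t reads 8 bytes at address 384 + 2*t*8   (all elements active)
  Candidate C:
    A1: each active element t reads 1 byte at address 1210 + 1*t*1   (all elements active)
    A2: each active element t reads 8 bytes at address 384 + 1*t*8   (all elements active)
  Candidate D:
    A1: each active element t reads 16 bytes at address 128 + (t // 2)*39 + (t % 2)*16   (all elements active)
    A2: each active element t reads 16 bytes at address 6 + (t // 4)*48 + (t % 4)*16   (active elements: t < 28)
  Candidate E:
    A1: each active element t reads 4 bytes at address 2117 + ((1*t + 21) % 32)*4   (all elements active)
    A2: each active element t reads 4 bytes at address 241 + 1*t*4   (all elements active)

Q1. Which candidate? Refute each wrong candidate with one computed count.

A: A1 gives 4 transactions, not 2
C: A2 gives 8 transactions, not 16
D: A1 gives 20 transactions, not 2
E: A1 gives 5 transactions, not 2
B: all counts match (2,16)

Answer: B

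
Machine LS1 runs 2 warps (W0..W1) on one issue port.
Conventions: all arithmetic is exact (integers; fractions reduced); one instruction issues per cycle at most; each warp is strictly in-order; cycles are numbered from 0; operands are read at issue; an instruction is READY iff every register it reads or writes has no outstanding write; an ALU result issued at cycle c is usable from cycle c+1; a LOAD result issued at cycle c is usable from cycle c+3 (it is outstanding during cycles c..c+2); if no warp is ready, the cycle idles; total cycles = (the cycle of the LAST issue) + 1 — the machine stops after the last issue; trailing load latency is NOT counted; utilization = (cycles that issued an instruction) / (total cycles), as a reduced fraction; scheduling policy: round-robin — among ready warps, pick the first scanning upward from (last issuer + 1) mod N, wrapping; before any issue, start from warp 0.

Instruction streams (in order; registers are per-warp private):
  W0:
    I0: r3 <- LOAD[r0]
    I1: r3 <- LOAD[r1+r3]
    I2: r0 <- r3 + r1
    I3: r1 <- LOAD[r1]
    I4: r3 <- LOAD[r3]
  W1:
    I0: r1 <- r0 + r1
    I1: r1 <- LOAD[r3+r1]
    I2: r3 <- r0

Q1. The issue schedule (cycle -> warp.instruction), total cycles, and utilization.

cycle 0: W0.I0
cycle 1: W1.I0
cycle 2: W1.I1
cycle 3: W0.I1
cycle 4: W1.I2
cycle 5: idle
cycle 6: W0.I2
cycle 7: W0.I3
cycle 8: W0.I4

Answer: 9 cycles, utilization 8/9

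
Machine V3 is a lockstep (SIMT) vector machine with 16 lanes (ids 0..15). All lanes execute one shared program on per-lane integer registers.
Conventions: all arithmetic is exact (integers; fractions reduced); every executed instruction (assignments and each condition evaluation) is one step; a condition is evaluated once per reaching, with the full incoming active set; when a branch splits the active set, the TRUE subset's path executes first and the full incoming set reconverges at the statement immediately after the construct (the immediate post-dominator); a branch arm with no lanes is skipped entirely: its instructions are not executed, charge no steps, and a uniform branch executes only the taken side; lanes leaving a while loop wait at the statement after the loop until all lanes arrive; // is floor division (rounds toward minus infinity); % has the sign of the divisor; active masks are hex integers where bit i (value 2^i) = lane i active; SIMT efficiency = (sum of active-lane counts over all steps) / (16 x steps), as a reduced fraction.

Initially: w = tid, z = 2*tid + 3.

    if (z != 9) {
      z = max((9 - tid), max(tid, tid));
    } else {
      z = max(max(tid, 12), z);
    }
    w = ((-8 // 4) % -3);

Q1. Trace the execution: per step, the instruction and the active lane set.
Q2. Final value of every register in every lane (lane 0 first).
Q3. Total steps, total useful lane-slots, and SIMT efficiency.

step 0: eval (z != 9)                0xffff
step 1: z <- max((9 - tid), max(tid, tid)) 0xfff7
step 2: z <- max(max(tid, 12), z)    0x0008
step 3: w <- ((-8 // 4) % -3)        0xffff

Answer: 4 steps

w: -2,-2,-2,-2,-2,-2,-2,-2,-2,-2,-2,-2,-2,-2,-2,-2
z: 9,8,7,12,5,5,6,7,8,9,10,11,12,13,14,15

steps = 4; useful = 48; efficiency = 48/64 = 3/4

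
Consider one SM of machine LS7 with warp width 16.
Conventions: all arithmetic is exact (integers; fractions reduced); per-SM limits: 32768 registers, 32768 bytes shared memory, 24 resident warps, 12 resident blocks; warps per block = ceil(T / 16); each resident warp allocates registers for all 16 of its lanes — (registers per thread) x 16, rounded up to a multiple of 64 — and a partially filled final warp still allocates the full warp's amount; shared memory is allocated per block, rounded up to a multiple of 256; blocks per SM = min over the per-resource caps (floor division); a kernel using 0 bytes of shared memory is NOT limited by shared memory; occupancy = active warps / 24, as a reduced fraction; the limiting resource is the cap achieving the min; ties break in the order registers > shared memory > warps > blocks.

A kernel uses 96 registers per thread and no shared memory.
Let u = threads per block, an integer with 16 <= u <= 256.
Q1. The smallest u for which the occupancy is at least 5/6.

Answer: u = 17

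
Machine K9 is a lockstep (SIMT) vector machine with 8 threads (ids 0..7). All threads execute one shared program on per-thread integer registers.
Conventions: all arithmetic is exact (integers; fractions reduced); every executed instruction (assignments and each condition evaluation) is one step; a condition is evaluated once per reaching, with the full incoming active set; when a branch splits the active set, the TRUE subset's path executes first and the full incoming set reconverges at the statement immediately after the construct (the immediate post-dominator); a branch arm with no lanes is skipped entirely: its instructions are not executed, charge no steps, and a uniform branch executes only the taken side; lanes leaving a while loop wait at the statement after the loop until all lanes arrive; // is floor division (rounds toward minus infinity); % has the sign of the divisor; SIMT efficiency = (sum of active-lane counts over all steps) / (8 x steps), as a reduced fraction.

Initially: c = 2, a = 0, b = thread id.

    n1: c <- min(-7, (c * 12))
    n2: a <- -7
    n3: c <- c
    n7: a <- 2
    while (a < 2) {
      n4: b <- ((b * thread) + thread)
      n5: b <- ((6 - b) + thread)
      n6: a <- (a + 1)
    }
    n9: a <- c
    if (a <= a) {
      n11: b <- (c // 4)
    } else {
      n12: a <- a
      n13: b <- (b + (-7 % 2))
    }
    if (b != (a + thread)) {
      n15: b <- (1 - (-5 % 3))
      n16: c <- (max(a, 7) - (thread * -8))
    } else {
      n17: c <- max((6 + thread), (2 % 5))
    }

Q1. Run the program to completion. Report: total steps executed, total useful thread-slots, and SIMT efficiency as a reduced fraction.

Answer: 12 steps, 87 useful, 29/32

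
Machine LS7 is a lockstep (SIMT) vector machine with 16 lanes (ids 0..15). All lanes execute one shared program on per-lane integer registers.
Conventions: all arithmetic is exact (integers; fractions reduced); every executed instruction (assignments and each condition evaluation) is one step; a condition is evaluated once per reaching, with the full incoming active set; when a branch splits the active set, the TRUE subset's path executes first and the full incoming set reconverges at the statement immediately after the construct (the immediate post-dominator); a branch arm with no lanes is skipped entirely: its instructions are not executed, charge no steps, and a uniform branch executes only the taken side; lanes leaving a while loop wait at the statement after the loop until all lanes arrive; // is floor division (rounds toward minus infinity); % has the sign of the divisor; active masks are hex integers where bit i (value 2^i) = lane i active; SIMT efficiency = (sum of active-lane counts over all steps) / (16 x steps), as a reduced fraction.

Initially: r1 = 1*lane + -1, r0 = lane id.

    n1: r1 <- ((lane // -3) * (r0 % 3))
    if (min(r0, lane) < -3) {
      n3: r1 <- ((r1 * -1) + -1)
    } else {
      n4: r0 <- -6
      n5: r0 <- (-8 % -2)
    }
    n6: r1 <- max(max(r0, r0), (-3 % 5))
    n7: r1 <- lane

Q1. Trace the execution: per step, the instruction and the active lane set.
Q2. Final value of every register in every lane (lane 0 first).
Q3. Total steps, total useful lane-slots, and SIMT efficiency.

step 0: r1 <- ((lane // -3) * (r0 % 3)) 0xffff
step 1: eval (min(r0, lane) < -3)    0xffff
step 2: r0 <- -6                     0xffff
step 3: r0 <- (-8 % -2)              0xffff
step 4: r1 <- max(max(r0, r0), (-3 % 5)) 0xffff
step 5: r1 <- lane                   0xffff

Answer: 6 steps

r1: 0,1,2,3,4,5,6,7,8,9,10,11,12,13,14,15
r0: 0,0,0,0,0,0,0,0,0,0,0,0,0,0,0,0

steps = 6; useful = 96; efficiency = 96/96 = 1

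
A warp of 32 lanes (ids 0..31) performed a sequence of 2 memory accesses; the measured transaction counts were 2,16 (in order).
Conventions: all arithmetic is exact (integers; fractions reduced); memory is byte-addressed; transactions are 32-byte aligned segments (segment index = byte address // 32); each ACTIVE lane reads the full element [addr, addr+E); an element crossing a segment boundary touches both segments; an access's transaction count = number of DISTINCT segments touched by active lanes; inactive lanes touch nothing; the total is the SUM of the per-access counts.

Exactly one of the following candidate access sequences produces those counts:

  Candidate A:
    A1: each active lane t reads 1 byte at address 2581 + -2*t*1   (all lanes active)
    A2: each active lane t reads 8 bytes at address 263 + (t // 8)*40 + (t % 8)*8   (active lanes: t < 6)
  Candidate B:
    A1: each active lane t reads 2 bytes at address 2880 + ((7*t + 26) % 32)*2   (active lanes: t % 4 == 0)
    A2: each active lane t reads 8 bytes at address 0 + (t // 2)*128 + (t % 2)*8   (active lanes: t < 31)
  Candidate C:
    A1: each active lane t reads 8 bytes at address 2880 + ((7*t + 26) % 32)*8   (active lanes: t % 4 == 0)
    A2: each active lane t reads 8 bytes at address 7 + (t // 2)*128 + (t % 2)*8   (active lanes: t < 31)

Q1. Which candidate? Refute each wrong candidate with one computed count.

A: A1 gives 3 transactions, not 2
C: A1 gives 8 transactions, not 2
B: all counts match (2,16)

Answer: B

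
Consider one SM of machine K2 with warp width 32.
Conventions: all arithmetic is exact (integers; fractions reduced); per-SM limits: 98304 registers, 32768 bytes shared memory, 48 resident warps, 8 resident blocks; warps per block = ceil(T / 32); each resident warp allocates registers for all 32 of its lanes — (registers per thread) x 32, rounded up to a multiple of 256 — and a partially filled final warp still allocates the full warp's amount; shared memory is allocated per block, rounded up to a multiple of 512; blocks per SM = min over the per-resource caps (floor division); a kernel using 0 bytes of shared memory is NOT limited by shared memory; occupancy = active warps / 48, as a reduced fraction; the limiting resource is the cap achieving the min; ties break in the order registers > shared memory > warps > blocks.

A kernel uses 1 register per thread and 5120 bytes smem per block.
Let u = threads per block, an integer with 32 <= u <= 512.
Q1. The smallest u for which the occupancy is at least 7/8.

Answer: u = 193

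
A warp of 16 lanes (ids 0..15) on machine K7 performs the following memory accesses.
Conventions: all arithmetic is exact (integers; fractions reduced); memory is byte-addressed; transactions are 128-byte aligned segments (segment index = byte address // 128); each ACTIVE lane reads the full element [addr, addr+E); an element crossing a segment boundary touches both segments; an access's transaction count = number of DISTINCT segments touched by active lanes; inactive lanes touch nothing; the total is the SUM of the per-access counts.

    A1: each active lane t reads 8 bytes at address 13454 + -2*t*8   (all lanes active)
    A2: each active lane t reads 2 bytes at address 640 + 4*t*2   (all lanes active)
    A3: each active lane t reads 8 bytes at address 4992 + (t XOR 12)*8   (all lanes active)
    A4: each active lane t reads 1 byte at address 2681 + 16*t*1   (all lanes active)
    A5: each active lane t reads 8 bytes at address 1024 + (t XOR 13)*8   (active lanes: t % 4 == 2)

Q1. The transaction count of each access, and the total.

A1: 3 transactions
A2: 1 transaction
A3: 1 transaction
A4: 3 transactions
A5: 1 transaction

Answer: 3,1,1,3,1; total 9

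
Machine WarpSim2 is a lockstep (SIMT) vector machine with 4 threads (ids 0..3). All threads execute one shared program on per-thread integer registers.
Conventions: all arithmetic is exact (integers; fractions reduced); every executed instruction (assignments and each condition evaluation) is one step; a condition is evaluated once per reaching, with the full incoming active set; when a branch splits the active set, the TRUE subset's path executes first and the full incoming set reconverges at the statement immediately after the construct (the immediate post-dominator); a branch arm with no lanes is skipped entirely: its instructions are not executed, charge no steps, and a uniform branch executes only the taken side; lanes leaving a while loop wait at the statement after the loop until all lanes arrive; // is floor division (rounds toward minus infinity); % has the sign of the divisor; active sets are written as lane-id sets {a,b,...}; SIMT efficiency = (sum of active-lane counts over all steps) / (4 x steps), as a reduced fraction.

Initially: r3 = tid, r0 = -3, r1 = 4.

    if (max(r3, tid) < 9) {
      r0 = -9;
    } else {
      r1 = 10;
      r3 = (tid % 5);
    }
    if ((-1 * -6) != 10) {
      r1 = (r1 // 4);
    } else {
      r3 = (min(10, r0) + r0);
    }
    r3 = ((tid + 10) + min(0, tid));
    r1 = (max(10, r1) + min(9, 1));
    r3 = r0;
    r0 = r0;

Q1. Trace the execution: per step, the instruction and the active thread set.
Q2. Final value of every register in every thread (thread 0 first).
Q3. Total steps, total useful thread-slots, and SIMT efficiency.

step 0: eval (max(r3, tid) < 9)      {0,1,2,3}
step 1: r0 <- -9                     {0,1,2,3}
step 2: eval ((-1 * -6) != 10)       {0,1,2,3}
step 3: r1 <- (r1 // 4)              {0,1,2,3}
step 4: r3 <- ((tid + 10) + min(0, tid)) {0,1,2,3}
step 5: r1 <- (max(10, r1) + min(9, 1)) {0,1,2,3}
step 6: r3 <- r0                     {0,1,2,3}
step 7: r0 <- r0                     {0,1,2,3}

Answer: 8 steps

r3: -9,-9,-9,-9
r0: -9,-9,-9,-9
r1: 11,11,11,11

steps = 8; useful = 32; efficiency = 32/32 = 1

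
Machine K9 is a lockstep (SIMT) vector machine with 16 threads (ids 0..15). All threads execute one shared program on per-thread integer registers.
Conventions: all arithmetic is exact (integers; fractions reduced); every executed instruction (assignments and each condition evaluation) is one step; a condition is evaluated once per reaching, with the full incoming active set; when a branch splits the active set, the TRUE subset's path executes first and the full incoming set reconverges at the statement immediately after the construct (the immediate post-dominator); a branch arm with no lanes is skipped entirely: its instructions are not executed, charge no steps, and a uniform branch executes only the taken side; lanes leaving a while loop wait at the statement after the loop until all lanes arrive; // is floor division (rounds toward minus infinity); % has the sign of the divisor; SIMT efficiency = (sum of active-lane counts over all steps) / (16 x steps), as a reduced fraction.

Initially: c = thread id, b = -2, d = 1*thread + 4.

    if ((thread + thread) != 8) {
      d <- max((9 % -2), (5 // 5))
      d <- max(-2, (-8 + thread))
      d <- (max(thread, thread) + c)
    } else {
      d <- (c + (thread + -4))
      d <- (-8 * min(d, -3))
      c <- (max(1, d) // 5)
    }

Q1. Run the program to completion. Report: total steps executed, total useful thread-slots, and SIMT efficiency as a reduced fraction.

Answer: 7 steps, 64 useful, 4/7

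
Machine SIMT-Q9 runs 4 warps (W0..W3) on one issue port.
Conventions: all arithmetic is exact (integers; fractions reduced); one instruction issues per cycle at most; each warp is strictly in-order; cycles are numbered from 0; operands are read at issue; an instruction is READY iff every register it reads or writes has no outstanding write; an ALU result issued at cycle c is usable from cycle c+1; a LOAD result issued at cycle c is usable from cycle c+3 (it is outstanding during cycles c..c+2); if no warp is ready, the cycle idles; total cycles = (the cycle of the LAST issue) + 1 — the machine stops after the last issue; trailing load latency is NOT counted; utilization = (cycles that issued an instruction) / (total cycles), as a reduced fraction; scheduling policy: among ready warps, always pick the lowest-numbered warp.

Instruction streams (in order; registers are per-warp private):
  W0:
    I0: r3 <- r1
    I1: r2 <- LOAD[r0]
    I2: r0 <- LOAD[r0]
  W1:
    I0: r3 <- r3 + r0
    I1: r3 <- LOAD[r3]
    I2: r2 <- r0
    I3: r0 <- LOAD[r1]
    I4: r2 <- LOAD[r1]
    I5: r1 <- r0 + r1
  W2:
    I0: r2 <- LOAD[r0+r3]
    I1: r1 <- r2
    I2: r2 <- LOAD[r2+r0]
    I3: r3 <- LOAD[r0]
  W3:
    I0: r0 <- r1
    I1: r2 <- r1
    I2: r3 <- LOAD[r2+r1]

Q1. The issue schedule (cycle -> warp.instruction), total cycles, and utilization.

cycle 0: W0.I0
cycle 1: W0.I1
cycle 2: W0.I2
cycle 3: W1.I0
cycle 4: W1.I1
cycle 5: W1.I2
cycle 6: W1.I3
cycle 7: W1.I4
cycle 8: W2.I0
cycle 9: W1.I5
cycle 10: W3.I0
cycle 11: W2.I1
cycle 12: W2.I2
cycle 13: W2.I3
cycle 14: W3.I1
cycle 15: W3.I2

Answer: 16 cycles, utilization 1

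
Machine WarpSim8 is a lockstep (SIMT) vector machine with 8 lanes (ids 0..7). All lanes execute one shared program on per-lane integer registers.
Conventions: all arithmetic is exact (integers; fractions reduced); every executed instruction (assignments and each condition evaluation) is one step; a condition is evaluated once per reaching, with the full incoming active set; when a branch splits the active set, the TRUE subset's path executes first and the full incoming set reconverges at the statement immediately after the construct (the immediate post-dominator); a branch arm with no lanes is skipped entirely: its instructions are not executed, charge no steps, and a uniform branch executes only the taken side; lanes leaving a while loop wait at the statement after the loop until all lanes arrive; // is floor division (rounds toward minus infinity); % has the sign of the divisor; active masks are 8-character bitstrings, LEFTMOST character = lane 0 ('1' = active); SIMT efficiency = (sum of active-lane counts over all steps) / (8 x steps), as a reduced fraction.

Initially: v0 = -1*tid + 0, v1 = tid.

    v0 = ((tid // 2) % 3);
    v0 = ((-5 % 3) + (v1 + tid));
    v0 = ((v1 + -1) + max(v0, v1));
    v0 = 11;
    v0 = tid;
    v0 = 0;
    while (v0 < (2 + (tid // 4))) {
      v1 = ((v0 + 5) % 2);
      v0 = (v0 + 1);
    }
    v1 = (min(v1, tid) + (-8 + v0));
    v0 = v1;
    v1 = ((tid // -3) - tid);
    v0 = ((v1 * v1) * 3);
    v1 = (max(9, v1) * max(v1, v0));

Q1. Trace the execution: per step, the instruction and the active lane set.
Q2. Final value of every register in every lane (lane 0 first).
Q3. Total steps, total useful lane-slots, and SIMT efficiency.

step 0: v0 <- ((tid // 2) % 3)       11111111
step 1: v0 <- ((-5 % 3) + (v1 + tid)) 11111111
step 2: v0 <- ((v1 + -1) + max(v0, v1)) 11111111
step 3: v0 <- 11                     11111111
step 4: v0 <- tid                    11111111
step 5: v0 <- 0                      11111111
step 6: eval (v0 < (2 + (tid // 4))) 11111111
step 7: v1 <- ((v0 + 5) % 2)         11111111
step 8: v0 <- (v0 + 1)               11111111
step 9: eval (v0 < (2 + (tid // 4))) 11111111
step 10: v1 <- ((v0 + 5) % 2)         11111111
step 11: v0 <- (v0 + 1)               11111111
step 12: eval (v0 < (2 + (tid // 4))) 11111111
step 13: v1 <- ((v0 + 5) % 2)         00001111
step 14: v0 <- (v0 + 1)               00001111
step 15: eval (v0 < (2 + (tid // 4))) 00001111
step 16: v1 <- (min(v1, tid) + (-8 + v0)) 11111111
step 17: v0 <- v1                     11111111
step 18: v1 <- ((tid // -3) - tid)    11111111
step 19: v0 <- ((v1 * v1) * 3)        11111111
step 20: v1 <- (max(9, v1) * max(v1, v0)) 11111111

Answer: 21 steps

v0: 0,12,27,48,108,147,192,300
v1: 0,108,243,432,972,1323,1728,2700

steps = 21; useful = 156; efficiency = 156/168 = 13/14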